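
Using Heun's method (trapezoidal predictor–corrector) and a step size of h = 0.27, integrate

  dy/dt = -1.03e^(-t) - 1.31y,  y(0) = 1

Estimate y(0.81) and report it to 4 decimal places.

Heun: k1 = f(t_n, y_n); k2 = f(t_n + h, y_n + h·k1); y_{n+1} = y_n + (h/2)·(k1 + k2).
t=0.000000, y=1.000000:
  k1 = f(0.000000, 1.000000) = -2.340000
  k2 = f(0.270000, 0.368200) = -1.268623
  y ← 1.000000 + (0.27/2)·(-2.340000 + (-1.268623)) = 0.512836
t=0.270000, y=0.512836:
  k1 = f(0.270000, 0.512836) = -1.458096
  k2 = f(0.540000, 0.119150) = -0.756317
  y ← 0.512836 + (0.27/2)·(-1.458096 + (-0.756317)) = 0.213890
t=0.540000, y=0.213890:
  k1 = f(0.540000, 0.213890) = -0.880427
  k2 = f(0.810000, -0.023825) = -0.426993
  y ← 0.213890 + (0.27/2)·(-0.880427 + (-0.426993)) = 0.037388
y(0.81) ≈ 0.0374

0.0374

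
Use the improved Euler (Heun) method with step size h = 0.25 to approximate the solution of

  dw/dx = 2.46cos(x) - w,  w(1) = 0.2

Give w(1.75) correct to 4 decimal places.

0.2659

Heun: k1 = f(x_n, w_n); k2 = f(x_n + h, w_n + h·k1); w_{n+1} = w_n + (h/2)·(k1 + k2).
x=1.000000, w=0.200000:
  k1 = f(1.000000, 0.200000) = 1.129144
  k2 = f(1.250000, 0.482286) = 0.293407
  w ← 0.200000 + (0.25/2)·(1.129144 + 0.293407) = 0.377819
x=1.250000, w=0.377819:
  k1 = f(1.250000, 0.377819) = 0.397874
  k2 = f(1.500000, 0.477287) = -0.303274
  w ← 0.377819 + (0.25/2)·(0.397874 + (-0.303274)) = 0.389644
x=1.500000, w=0.389644:
  k1 = f(1.500000, 0.389644) = -0.215630
  k2 = f(1.750000, 0.335736) = -0.774222
  w ← 0.389644 + (0.25/2)·(-0.215630 + (-0.774222)) = 0.265912
w(1.75) ≈ 0.2659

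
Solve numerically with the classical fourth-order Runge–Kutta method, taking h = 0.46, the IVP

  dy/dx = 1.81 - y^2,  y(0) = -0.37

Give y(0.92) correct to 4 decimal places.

0.9947

RK4: k1 = f(x_n, y_n); k2 = f(x_n + h/2, y_n + (h/2)·k1); k3 = f(x_n + h/2, y_n + (h/2)·k2); k4 = f(x_n + h, y_n + h·k3); y_{n+1} = y_n + (h/6)·(k1 + 2k2 + 2k3 + k4).
x=0.000000, y=-0.370000:
  k1 = f(0.000000, -0.370000) = 1.673100
  k2 = f(0.230000, 0.014813) = 1.809781
  k3 = f(0.230000, 0.046250) = 1.807861
  k4 = f(0.460000, 0.461616) = 1.596911
  y ← -0.370000 + (0.46/6)·(k1 + 2k2 + 2k3 + k4) = 0.435406
x=0.460000, y=0.435406:
  k1 = f(0.460000, 0.435406) = 1.620422
  k2 = f(0.690000, 0.808103) = 1.156970
  k3 = f(0.690000, 0.701509) = 1.317885
  k4 = f(0.920000, 1.041633) = 0.725001
  y ← 0.435406 + (0.46/6)·(k1 + 2k2 + 2k3 + k4) = 0.994699
y(0.92) ≈ 0.9947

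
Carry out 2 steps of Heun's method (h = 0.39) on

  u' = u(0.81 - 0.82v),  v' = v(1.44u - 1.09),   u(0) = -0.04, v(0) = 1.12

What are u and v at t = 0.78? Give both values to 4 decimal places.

Heun on (u,v): k1 = f(t_n, state_n); k2 = f(t_n + h, state_n + h·k1); state_{n+1} = state_n + (h/2)·(k1 + k2).
0.000000: (-0.040000, 1.120000)
  k1 = (0.004336, -1.285312)
  predictor → (-0.038309, 0.618728)
  k2 = (-0.011594, -0.708546)
  → (-0.041415, 0.731198)
0.390000: (-0.041415, 0.731198)
  k1 = (-0.008715, -0.840613)
  predictor → (-0.044814, 0.403359)
  k2 = (-0.021477, -0.465691)
  → (-0.047303, 0.476469)
(u(0.78), v(0.78)) ≈ (-0.0473, 0.4765)

-0.0473, 0.4765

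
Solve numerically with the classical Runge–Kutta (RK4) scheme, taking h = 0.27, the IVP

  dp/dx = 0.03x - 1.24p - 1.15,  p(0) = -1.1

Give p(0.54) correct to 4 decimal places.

-1.0122

RK4: k1 = f(x_n, p_n); k2 = f(x_n + h/2, p_n + (h/2)·k1); k3 = f(x_n + h/2, p_n + (h/2)·k2); k4 = f(x_n + h, p_n + h·k3); p_{n+1} = p_n + (h/6)·(k1 + 2k2 + 2k3 + k4).
x=0.000000, p=-1.100000:
  k1 = f(0.000000, -1.100000) = 0.214000
  k2 = f(0.135000, -1.071110) = 0.182226
  k3 = f(0.135000, -1.075399) = 0.187545
  k4 = f(0.270000, -1.049363) = 0.159310
  p ← -1.100000 + (0.27/6)·(k1 + 2k2 + 2k3 + k4) = -1.049922
x=0.270000, p=-1.049922:
  k1 = f(0.270000, -1.049922) = 0.160003
  k2 = f(0.405000, -1.028321) = 0.137268
  k3 = f(0.405000, -1.031390) = 0.141074
  k4 = f(0.540000, -1.011832) = 0.120871
  p ← -1.049922 + (0.27/6)·(k1 + 2k2 + 2k3 + k4) = -1.012231
p(0.54) ≈ -1.0122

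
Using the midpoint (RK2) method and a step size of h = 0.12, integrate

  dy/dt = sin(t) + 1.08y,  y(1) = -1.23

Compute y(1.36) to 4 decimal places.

-1.4115

Midpoint: k1 = f(t_n, y_n); k2 = f(t_n + h/2, y_n + (h/2)·k1); y_{n+1} = y_n + h·k2.
t=1.000000, y=-1.230000:
  k1 = f(1.000000, -1.230000) = -0.486929
  k2 = f(1.060000, -1.259216) = -0.487598
  y ← -1.230000 + 0.12·(-0.487598) = -1.288512
t=1.120000, y=-1.288512:
  k1 = f(1.120000, -1.288512) = -0.491492
  k2 = f(1.180000, -1.318001) = -0.498835
  y ← -1.288512 + 0.12·(-0.498835) = -1.348372
t=1.240000, y=-1.348372:
  k1 = f(1.240000, -1.348372) = -0.510458
  k2 = f(1.300000, -1.378999) = -0.525761
  y ← -1.348372 + 0.12·(-0.525761) = -1.411463
y(1.36) ≈ -1.4115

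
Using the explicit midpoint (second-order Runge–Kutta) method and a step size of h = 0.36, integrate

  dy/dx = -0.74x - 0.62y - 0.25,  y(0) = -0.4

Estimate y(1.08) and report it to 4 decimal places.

Midpoint: k1 = f(x_n, y_n); k2 = f(x_n + h/2, y_n + (h/2)·k1); y_{n+1} = y_n + h·k2.
x=0.000000, y=-0.400000:
  k1 = f(0.000000, -0.400000) = -0.002000
  k2 = f(0.180000, -0.400360) = -0.134977
  y ← -0.400000 + 0.36·(-0.134977) = -0.448592
x=0.360000, y=-0.448592:
  k1 = f(0.360000, -0.448592) = -0.238273
  k2 = f(0.540000, -0.491481) = -0.344882
  y ← -0.448592 + 0.36·(-0.344882) = -0.572749
x=0.720000, y=-0.572749:
  k1 = f(0.720000, -0.572749) = -0.427696
  k2 = f(0.900000, -0.649734) = -0.513165
  y ← -0.572749 + 0.36·(-0.513165) = -0.757488
y(1.08) ≈ -0.7575

-0.7575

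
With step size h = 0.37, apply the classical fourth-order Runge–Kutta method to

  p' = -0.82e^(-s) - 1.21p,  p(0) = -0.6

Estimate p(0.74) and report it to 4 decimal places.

-0.5131

RK4: k1 = f(s_n, p_n); k2 = f(s_n + h/2, p_n + (h/2)·k1); k3 = f(s_n + h/2, p_n + (h/2)·k2); k4 = f(s_n + h, p_n + h·k3); p_{n+1} = p_n + (h/6)·(k1 + 2k2 + 2k3 + k4).
s=0.000000, p=-0.600000:
  k1 = f(0.000000, -0.600000) = -0.094000
  k2 = f(0.185000, -0.617390) = 0.065536
  k3 = f(0.185000, -0.587876) = 0.029824
  k4 = f(0.370000, -0.588965) = 0.146246
  p ← -0.600000 + (0.37/6)·(k1 + 2k2 + 2k3 + k4) = -0.585017
s=0.370000, p=-0.585017:
  k1 = f(0.370000, -0.585017) = 0.141468
  k2 = f(0.555000, -0.558845) = 0.205464
  k3 = f(0.555000, -0.547006) = 0.191138
  k4 = f(0.740000, -0.514296) = 0.231065
  p ← -0.585017 + (0.37/6)·(k1 + 2k2 + 2k3 + k4) = -0.513130
p(0.74) ≈ -0.5131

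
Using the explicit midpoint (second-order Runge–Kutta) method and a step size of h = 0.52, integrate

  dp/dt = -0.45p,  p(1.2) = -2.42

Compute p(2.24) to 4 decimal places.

Midpoint: k1 = f(t_n, p_n); k2 = f(t_n + h/2, p_n + (h/2)·k1); p_{n+1} = p_n + h·k2.
t=1.200000, p=-2.420000:
  k1 = f(1.200000, -2.420000) = 1.089000
  k2 = f(1.460000, -2.136860) = 0.961587
  p ← -2.420000 + 0.52·0.961587 = -1.919975
t=1.720000, p=-1.919975:
  k1 = f(1.720000, -1.919975) = 0.863989
  k2 = f(1.980000, -1.695338) = 0.762902
  p ← -1.919975 + 0.52·0.762902 = -1.523266
p(2.24) ≈ -1.5233

-1.5233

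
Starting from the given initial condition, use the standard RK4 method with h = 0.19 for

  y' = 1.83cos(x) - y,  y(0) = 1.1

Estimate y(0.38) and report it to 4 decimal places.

RK4: k1 = f(x_n, y_n); k2 = f(x_n + h/2, y_n + (h/2)·k1); k3 = f(x_n + h/2, y_n + (h/2)·k2); k4 = f(x_n + h, y_n + h·k3); y_{n+1} = y_n + (h/6)·(k1 + 2k2 + 2k3 + k4).
x=0.000000, y=1.100000:
  k1 = f(0.000000, 1.100000) = 0.730000
  k2 = f(0.095000, 1.169350) = 0.652398
  k3 = f(0.095000, 1.161978) = 0.659770
  k4 = f(0.190000, 1.225356) = 0.571711
  y ← 1.100000 + (0.19/6)·(k1 + 2k2 + 2k3 + k4) = 1.224325
x=0.190000, y=1.224325:
  k1 = f(0.190000, 1.224325) = 0.572743
  k2 = f(0.285000, 1.278735) = 0.477445
  k3 = f(0.285000, 1.269682) = 0.486499
  k4 = f(0.380000, 1.316760) = 0.382697
  y ← 1.224325 + (0.19/6)·(k1 + 2k2 + 2k3 + k4) = 1.315630
y(0.38) ≈ 1.3156

1.3156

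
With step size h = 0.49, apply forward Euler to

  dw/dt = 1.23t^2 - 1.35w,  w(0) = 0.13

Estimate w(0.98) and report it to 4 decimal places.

Euler: w_{n+1} = w_n + h·f(t_n, w_n).
t=0.000000, w=0.130000: f=-0.175500 → w ← 0.130000 + 0.49·(-0.175500) = 0.044005
t=0.490000, w=0.044005: f=0.235916 → w ← 0.044005 + 0.49·0.235916 = 0.159604
w(0.98) ≈ 0.1596

0.1596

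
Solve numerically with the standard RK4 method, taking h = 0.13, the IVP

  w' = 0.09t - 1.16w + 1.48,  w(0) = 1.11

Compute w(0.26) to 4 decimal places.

1.1559

RK4: k1 = f(t_n, w_n); k2 = f(t_n + h/2, w_n + (h/2)·k1); k3 = f(t_n + h/2, w_n + (h/2)·k2); k4 = f(t_n + h, w_n + h·k3); w_{n+1} = w_n + (h/6)·(k1 + 2k2 + 2k3 + k4).
t=0.000000, w=1.110000:
  k1 = f(0.000000, 1.110000) = 0.192400
  k2 = f(0.065000, 1.122506) = 0.183743
  k3 = f(0.065000, 1.121943) = 0.184396
  k4 = f(0.130000, 1.133971) = 0.176293
  w ← 1.110000 + (0.13/6)·(k1 + 2k2 + 2k3 + k4) = 1.133941
t=0.130000, w=1.133941:
  k1 = f(0.130000, 1.133941) = 0.176328
  k2 = f(0.195000, 1.145402) = 0.168883
  k3 = f(0.195000, 1.144918) = 0.169445
  k4 = f(0.260000, 1.155969) = 0.162476
  w ← 1.133941 + (0.13/6)·(k1 + 2k2 + 2k3 + k4) = 1.155943
w(0.26) ≈ 1.1559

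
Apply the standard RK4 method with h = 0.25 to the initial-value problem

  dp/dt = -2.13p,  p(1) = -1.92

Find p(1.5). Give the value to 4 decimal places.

RK4: k1 = f(t_n, p_n); k2 = f(t_n + h/2, p_n + (h/2)·k1); k3 = f(t_n + h/2, p_n + (h/2)·k2); k4 = f(t_n + h, p_n + h·k3); p_{n+1} = p_n + (h/6)·(k1 + 2k2 + 2k3 + k4).
t=1.000000, p=-1.920000:
  k1 = f(1.000000, -1.920000) = 4.089600
  k2 = f(1.125000, -1.408800) = 3.000744
  k3 = f(1.125000, -1.544907) = 3.290652
  k4 = f(1.250000, -1.097337) = 2.337328
  p ← -1.920000 + (0.25/6)·(k1 + 2k2 + 2k3 + k4) = -1.127928
t=1.250000, p=-1.127928:
  k1 = f(1.250000, -1.127928) = 2.402487
  k2 = f(1.375000, -0.827617) = 1.762825
  k3 = f(1.375000, -0.907575) = 1.933135
  k4 = f(1.500000, -0.644645) = 1.373093
  p ← -1.127928 + (0.25/6)·(k1 + 2k2 + 2k3 + k4) = -0.662616
p(1.5) ≈ -0.6626

-0.6626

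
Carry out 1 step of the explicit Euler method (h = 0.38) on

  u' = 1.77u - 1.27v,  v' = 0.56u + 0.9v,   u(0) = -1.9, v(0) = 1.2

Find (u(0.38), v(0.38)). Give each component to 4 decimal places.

-3.7571, 1.2061

Euler on (u,v): u_{n+1} = u_n + h·u', v_{n+1} = v_n + h·v'.
0.000000: (-1.900000, 1.200000); f=(-4.887000, 0.016000) → (-3.757060, 1.206080)
(u(0.38), v(0.38)) ≈ (-3.7571, 1.2061)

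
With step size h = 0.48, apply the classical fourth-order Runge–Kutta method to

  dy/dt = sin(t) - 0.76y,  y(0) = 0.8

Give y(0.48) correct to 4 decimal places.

RK4: k1 = f(t_n, y_n); k2 = f(t_n + h/2, y_n + (h/2)·k1); k3 = f(t_n + h/2, y_n + (h/2)·k2); k4 = f(t_n + h, y_n + h·k3); y_{n+1} = y_n + (h/6)·(k1 + 2k2 + 2k3 + k4).
t=0.000000, y=0.800000:
  k1 = f(0.000000, 0.800000) = -0.608000
  k2 = f(0.240000, 0.654080) = -0.259398
  k3 = f(0.240000, 0.737744) = -0.322983
  k4 = f(0.480000, 0.644968) = -0.028397
  y ← 0.800000 + (0.48/6)·(k1 + 2k2 + 2k3 + k4) = 0.655907
y(0.48) ≈ 0.6559

0.6559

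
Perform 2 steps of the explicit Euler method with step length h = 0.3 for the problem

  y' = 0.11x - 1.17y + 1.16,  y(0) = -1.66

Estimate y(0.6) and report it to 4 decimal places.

Euler: y_{n+1} = y_n + h·f(x_n, y_n).
x=0.000000, y=-1.660000: f=3.102200 → y ← -1.660000 + 0.3·3.102200 = -0.729340
x=0.300000, y=-0.729340: f=2.046328 → y ← -0.729340 + 0.3·2.046328 = -0.115442
y(0.6) ≈ -0.1154

-0.1154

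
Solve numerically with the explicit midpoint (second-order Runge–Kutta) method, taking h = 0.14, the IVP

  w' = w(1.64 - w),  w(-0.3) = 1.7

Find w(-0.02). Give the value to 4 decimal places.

Midpoint: k1 = f(t_n, w_n); k2 = f(t_n + h/2, w_n + (h/2)·k1); w_{n+1} = w_n + h·k2.
t=-0.300000, w=1.700000:
  k1 = f(-0.300000, 1.700000) = -0.102000
  k2 = f(-0.230000, 1.692860) = -0.089485
  w ← 1.700000 + 0.14·(-0.089485) = 1.687472
t=-0.160000, w=1.687472:
  k1 = f(-0.160000, 1.687472) = -0.080108
  k2 = f(-0.090000, 1.681865) = -0.070411
  w ← 1.687472 + 0.14·(-0.070411) = 1.677615
w(-0.02) ≈ 1.6776

1.6776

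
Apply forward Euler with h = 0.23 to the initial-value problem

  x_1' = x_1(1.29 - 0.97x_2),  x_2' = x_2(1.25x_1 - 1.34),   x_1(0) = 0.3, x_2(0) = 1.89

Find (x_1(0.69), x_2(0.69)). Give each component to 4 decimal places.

Euler on (x_1,x_2): x_1_{n+1} = x_1_n + h·x_1', x_2_{n+1} = x_2_n + h·x_2'.
0.000000: (0.300000, 1.890000); f=(-0.162990, -1.823850) → (0.262512, 1.470514)
0.230000: (0.262512, 1.470514); f=(-0.035806, -1.487954) → (0.254277, 1.128285)
0.460000: (0.254277, 1.128285); f=(0.049727, -1.153281) → (0.265714, 0.863030)
(x_1(0.69), x_2(0.69)) ≈ (0.2657, 0.8630)

0.2657, 0.8630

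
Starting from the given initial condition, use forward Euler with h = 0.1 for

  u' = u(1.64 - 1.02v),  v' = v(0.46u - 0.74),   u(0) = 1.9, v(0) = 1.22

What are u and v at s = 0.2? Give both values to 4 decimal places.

Euler on (u,v): u_{n+1} = u_n + h·u', v_{n+1} = v_n + h·v'.
0.000000: (1.900000, 1.220000); f=(0.751640, 0.163480) → (1.975164, 1.236348)
0.100000: (1.975164, 1.236348); f=(0.748439, 0.208418) → (2.050008, 1.257190)
(u(0.2), v(0.2)) ≈ (2.0500, 1.2572)

2.0500, 1.2572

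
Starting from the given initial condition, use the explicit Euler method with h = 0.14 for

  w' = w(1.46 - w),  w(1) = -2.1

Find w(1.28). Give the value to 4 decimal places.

Euler: w_{n+1} = w_n + h·f(s_n, w_n).
s=1.000000, w=-2.100000: f=-7.476000 → w ← -2.100000 + 0.14·(-7.476000) = -3.146640
s=1.140000, w=-3.146640: f=-14.495438 → w ← -3.146640 + 0.14·(-14.495438) = -5.176001
w(1.28) ≈ -5.1760

-5.1760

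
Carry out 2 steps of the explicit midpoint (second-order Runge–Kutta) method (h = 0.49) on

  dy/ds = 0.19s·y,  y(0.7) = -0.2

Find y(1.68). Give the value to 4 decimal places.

-0.2489

Midpoint: k1 = f(s_n, y_n); k2 = f(s_n + h/2, y_n + (h/2)·k1); y_{n+1} = y_n + h·k2.
s=0.700000, y=-0.200000:
  k1 = f(0.700000, -0.200000) = -0.026600
  k2 = f(0.945000, -0.206517) = -0.037080
  y ← -0.200000 + 0.49·(-0.037080) = -0.218169
s=1.190000, y=-0.218169:
  k1 = f(1.190000, -0.218169) = -0.049328
  k2 = f(1.435000, -0.230255) = -0.062779
  y ← -0.218169 + 0.49·(-0.062779) = -0.248931
y(1.68) ≈ -0.2489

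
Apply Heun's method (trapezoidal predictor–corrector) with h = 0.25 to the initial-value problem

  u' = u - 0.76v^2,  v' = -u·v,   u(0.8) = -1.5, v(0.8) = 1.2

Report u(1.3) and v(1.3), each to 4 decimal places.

-4.2633, 3.7531

Heun on (u,v): k1 = f(t_n, state_n); k2 = f(t_n + h, state_n + h·k1); state_{n+1} = state_n + (h/2)·(k1 + k2).
0.800000: (-1.500000, 1.200000)
  k1 = (-2.594400, 1.800000)
  predictor → (-2.148600, 1.650000)
  k2 = (-4.217700, 3.545190)
  → (-2.351513, 1.868149)
1.050000: (-2.351513, 1.868149)
  k1 = (-5.003897, 4.392975)
  predictor → (-3.602487, 2.966393)
  k2 = (-10.290095, 10.686390)
  → (-4.263262, 3.753069)
(u(1.3), v(1.3)) ≈ (-4.2633, 3.7531)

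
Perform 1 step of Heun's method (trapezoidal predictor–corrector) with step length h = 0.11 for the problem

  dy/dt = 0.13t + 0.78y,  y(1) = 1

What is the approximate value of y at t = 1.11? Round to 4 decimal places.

1.1052

Heun: k1 = f(t_n, y_n); k2 = f(t_n + h, y_n + h·k1); y_{n+1} = y_n + (h/2)·(k1 + k2).
t=1.000000, y=1.000000:
  k1 = f(1.000000, 1.000000) = 0.910000
  k2 = f(1.110000, 1.100100) = 1.002378
  y ← 1.000000 + (0.11/2)·(0.910000 + 1.002378) = 1.105181
y(1.11) ≈ 1.1052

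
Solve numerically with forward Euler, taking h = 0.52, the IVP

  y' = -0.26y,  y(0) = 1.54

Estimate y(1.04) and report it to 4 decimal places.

1.1517

Euler: y_{n+1} = y_n + h·f(x_n, y_n).
x=0.000000, y=1.540000: f=-0.400400 → y ← 1.540000 + 0.52·(-0.400400) = 1.331792
x=0.520000, y=1.331792: f=-0.346266 → y ← 1.331792 + 0.52·(-0.346266) = 1.151734
y(1.04) ≈ 1.1517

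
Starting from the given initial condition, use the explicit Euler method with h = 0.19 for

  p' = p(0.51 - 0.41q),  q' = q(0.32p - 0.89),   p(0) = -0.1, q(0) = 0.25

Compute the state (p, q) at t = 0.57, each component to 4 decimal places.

Euler on (p,q): p_{n+1} = p_n + h·p', q_{n+1} = q_n + h·q'.
0.000000: (-0.100000, 0.250000); f=(-0.040750, -0.230500) → (-0.107743, 0.206205)
0.190000: (-0.107743, 0.206205); f=(-0.045840, -0.190632) → (-0.116452, 0.169985)
0.380000: (-0.116452, 0.169985); f=(-0.051275, -0.157621) → (-0.126194, 0.140037)
(p(0.57), q(0.57)) ≈ (-0.1262, 0.1400)

-0.1262, 0.1400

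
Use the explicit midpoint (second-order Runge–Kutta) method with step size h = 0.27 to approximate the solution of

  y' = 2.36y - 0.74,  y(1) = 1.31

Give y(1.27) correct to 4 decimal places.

2.1472

Midpoint: k1 = f(t_n, y_n); k2 = f(t_n + h/2, y_n + (h/2)·k1); y_{n+1} = y_n + h·k2.
t=1.000000, y=1.310000:
  k1 = f(1.000000, 1.310000) = 2.351600
  k2 = f(1.135000, 1.627466) = 3.100820
  y ← 1.310000 + 0.27·3.100820 = 2.147221
y(1.27) ≈ 2.1472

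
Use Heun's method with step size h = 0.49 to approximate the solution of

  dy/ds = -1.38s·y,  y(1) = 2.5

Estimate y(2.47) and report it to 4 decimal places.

Heun: k1 = f(s_n, y_n); k2 = f(s_n + h, y_n + h·k1); y_{n+1} = y_n + (h/2)·(k1 + k2).
s=1.000000, y=2.500000:
  k1 = f(1.000000, 2.500000) = -3.450000
  k2 = f(1.490000, 0.809500) = -1.664494
  y ← 2.500000 + (0.49/2)·(-3.450000 + (-1.664494)) = 1.246949
s=1.490000, y=1.246949:
  k1 = f(1.490000, 1.246949) = -2.563977
  k2 = f(1.980000, -0.009400) = 0.025683
  y ← 1.246949 + (0.49/2)·(-2.563977 + 0.025683) = 0.625067
s=1.980000, y=0.625067:
  k1 = f(1.980000, 0.625067) = -1.707933
  k2 = f(2.470000, -0.211820) = 0.722010
  y ← 0.625067 + (0.49/2)·(-1.707933 + 0.722010) = 0.383516
y(2.47) ≈ 0.3835

0.3835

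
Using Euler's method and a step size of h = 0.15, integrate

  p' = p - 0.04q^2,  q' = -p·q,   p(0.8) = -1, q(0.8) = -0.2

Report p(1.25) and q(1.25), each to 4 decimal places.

-1.5220, -0.3232

Euler on (p,q): p_{n+1} = p_n + h·p', q_{n+1} = q_n + h·q'.
0.800000: (-1.000000, -0.200000); f=(-1.001600, -0.200000) → (-1.150240, -0.230000)
0.950000: (-1.150240, -0.230000); f=(-1.152356, -0.264555) → (-1.323093, -0.269683)
1.100000: (-1.323093, -0.269683); f=(-1.326003, -0.356816) → (-1.521994, -0.323206)
(p(1.25), q(1.25)) ≈ (-1.5220, -0.3232)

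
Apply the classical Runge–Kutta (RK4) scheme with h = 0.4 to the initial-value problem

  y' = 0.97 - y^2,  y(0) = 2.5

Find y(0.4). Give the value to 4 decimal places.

RK4: k1 = f(t_n, y_n); k2 = f(t_n + h/2, y_n + (h/2)·k1); k3 = f(t_n + h/2, y_n + (h/2)·k2); k4 = f(t_n + h, y_n + h·k3); y_{n+1} = y_n + (h/6)·(k1 + 2k2 + 2k3 + k4).
t=0.000000, y=2.500000:
  k1 = f(0.000000, 2.500000) = -5.280000
  k2 = f(0.200000, 1.444000) = -1.115136
  k3 = f(0.200000, 2.276973) = -4.214605
  k4 = f(0.400000, 0.814158) = 0.307147
  y ← 2.500000 + (0.4/6)·(k1 + 2k2 + 2k3 + k4) = 1.457844
y(0.4) ≈ 1.4578

1.4578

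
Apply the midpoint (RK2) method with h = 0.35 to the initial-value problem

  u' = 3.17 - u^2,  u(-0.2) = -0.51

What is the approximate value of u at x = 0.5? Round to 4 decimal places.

Midpoint: k1 = f(x_n, u_n); k2 = f(x_n + h/2, u_n + (h/2)·k1); u_{n+1} = u_n + h·k2.
x=-0.200000, u=-0.510000:
  k1 = f(-0.200000, -0.510000) = 2.909900
  k2 = f(-0.025000, -0.000768) = 3.169999
  u ← -0.510000 + 0.35·3.169999 = 0.599500
x=0.150000, u=0.599500:
  k1 = f(0.150000, 0.599500) = 2.810600
  k2 = f(0.325000, 1.091355) = 1.978945
  u ← 0.599500 + 0.35·1.978945 = 1.292130
u(0.5) ≈ 1.2921

1.2921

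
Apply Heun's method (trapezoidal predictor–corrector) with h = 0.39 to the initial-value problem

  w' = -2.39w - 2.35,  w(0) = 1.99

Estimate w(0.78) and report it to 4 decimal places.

-0.2331

Heun: k1 = f(x_n, w_n); k2 = f(x_n + h, w_n + h·k1); w_{n+1} = w_n + (h/2)·(k1 + k2).
x=0.000000, w=1.990000:
  k1 = f(0.000000, 1.990000) = -7.106100
  k2 = f(0.390000, -0.781379) = -0.482504
  w ← 1.990000 + (0.39/2)·(-7.106100 + (-0.482504)) = 0.510222
x=0.390000, w=0.510222:
  k1 = f(0.390000, 0.510222) = -3.569431
  k2 = f(0.780000, -0.881856) = -0.242364
  w ← 0.510222 + (0.39/2)·(-3.569431 + (-0.242364)) = -0.233078
w(0.78) ≈ -0.2331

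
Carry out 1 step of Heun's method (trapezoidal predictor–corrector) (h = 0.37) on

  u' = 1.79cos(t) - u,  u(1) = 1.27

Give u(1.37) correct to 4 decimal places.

1.0658

Heun: k1 = f(t_n, u_n); k2 = f(t_n + h, u_n + h·k1); u_{n+1} = u_n + (h/2)·(k1 + k2).
t=1.000000, u=1.270000:
  k1 = f(1.000000, 1.270000) = -0.302859
  k2 = f(1.370000, 1.157942) = -0.800927
  u ← 1.270000 + (0.37/2)·(-0.302859 + (-0.800927)) = 1.065800
u(1.37) ≈ 1.0658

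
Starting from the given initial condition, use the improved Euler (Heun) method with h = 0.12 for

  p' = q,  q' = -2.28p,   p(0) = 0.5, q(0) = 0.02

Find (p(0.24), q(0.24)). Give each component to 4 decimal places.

0.4720, -0.2504

Heun on (p,q): k1 = f(x_n, state_n); k2 = f(x_n + h, state_n + h·k1); state_{n+1} = state_n + (h/2)·(k1 + k2).
0.000000: (0.500000, 0.020000)
  k1 = (0.020000, -1.140000)
  predictor → (0.502400, -0.116800)
  k2 = (-0.116800, -1.145472)
  → (0.494192, -0.117128)
0.120000: (0.494192, -0.117128)
  k1 = (-0.117128, -1.126758)
  predictor → (0.480137, -0.252339)
  k2 = (-0.252339, -1.094711)
  → (0.472024, -0.250416)
(p(0.24), q(0.24)) ≈ (0.4720, -0.2504)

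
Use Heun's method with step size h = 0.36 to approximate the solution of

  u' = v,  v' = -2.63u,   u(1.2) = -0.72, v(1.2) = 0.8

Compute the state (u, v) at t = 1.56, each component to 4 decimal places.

-0.3093, 1.3454

Heun on (u,v): k1 = f(t_n, state_n); k2 = f(t_n + h, state_n + h·k1); state_{n+1} = state_n + (h/2)·(k1 + k2).
1.200000: (-0.720000, 0.800000)
  k1 = (0.800000, 1.893600)
  predictor → (-0.432000, 1.481696)
  k2 = (1.481696, 1.136160)
  → (-0.309295, 1.345357)
(u(1.56), v(1.56)) ≈ (-0.3093, 1.3454)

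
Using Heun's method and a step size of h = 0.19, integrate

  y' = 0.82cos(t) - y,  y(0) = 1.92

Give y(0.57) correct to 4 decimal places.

1.4212

Heun: k1 = f(t_n, y_n); k2 = f(t_n + h, y_n + h·k1); y_{n+1} = y_n + (h/2)·(k1 + k2).
t=0.000000, y=1.920000:
  k1 = f(0.000000, 1.920000) = -1.100000
  k2 = f(0.190000, 1.711000) = -0.905757
  y ← 1.920000 + (0.19/2)·(-1.100000 + (-0.905757)) = 1.729453
t=0.190000, y=1.729453:
  k1 = f(0.190000, 1.729453) = -0.924210
  k2 = f(0.380000, 1.553853) = -0.792348
  y ← 1.729453 + (0.19/2)·(-0.924210 + (-0.792348)) = 1.566380
t=0.380000, y=1.566380:
  k1 = f(0.380000, 1.566380) = -0.804875
  k2 = f(0.570000, 1.413454) = -0.723095
  y ← 1.566380 + (0.19/2)·(-0.804875 + (-0.723095)) = 1.421223
y(0.57) ≈ 1.4212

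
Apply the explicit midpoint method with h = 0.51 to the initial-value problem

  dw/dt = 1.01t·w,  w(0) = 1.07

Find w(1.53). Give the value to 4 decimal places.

3.2016

Midpoint: k1 = f(t_n, w_n); k2 = f(t_n + h/2, w_n + (h/2)·k1); w_{n+1} = w_n + h·k2.
t=0.000000, w=1.070000:
  k1 = f(0.000000, 1.070000) = 0.000000
  k2 = f(0.255000, 1.070000) = 0.275579
  w ← 1.070000 + 0.51·0.275579 = 1.210545
t=0.510000, w=1.210545:
  k1 = f(0.510000, 1.210545) = 0.623552
  k2 = f(0.765000, 1.369551) = 1.058183
  w ← 1.210545 + 0.51·1.058183 = 1.750219
t=1.020000, w=1.750219:
  k1 = f(1.020000, 1.750219) = 1.803075
  k2 = f(1.275000, 2.210003) = 2.845931
  w ← 1.750219 + 0.51·2.845931 = 3.201643
w(1.53) ≈ 3.2016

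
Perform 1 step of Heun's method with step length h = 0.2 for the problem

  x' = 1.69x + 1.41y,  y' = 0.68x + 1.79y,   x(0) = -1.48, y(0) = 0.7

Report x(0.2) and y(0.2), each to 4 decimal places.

Heun on (x,y): k1 = f(t_n, state_n); k2 = f(t_n + h, state_n + h·k1); state_{n+1} = state_n + (h/2)·(k1 + k2).
0.000000: (-1.480000, 0.700000)
  k1 = (-1.514200, 0.246600)
  predictor → (-1.782840, 0.749320)
  k2 = (-1.956458, 0.128952)
  → (-1.827066, 0.737555)
(x(0.2), y(0.2)) ≈ (-1.8271, 0.7376)

-1.8271, 0.7376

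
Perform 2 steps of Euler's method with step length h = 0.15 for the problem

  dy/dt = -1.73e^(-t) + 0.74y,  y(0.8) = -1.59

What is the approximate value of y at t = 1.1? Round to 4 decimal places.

Euler: y_{n+1} = y_n + h·f(t_n, y_n).
t=0.800000, y=-1.590000: f=-1.953939 → y ← -1.590000 + 0.15·(-1.953939) = -1.883091
t=0.950000, y=-1.883091: f=-2.062549 → y ← -1.883091 + 0.15·(-2.062549) = -2.192473
y(1.1) ≈ -2.1925

-2.1925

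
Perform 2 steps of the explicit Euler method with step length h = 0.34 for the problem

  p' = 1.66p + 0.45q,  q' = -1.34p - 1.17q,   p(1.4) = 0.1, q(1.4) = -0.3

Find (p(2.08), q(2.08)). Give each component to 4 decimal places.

0.1383, -0.1866

Euler on (p,q): p_{n+1} = p_n + h·p', q_{n+1} = q_n + h·q'.
1.400000: (0.100000, -0.300000); f=(0.031000, 0.217000) → (0.110540, -0.226220)
1.740000: (0.110540, -0.226220); f=(0.081697, 0.116554) → (0.138317, -0.186592)
(p(2.08), q(2.08)) ≈ (0.1383, -0.1866)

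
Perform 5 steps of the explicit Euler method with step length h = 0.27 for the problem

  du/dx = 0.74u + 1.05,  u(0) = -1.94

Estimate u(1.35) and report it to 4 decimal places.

Euler: u_{n+1} = u_n + h·f(x_n, u_n).
x=0.000000, u=-1.940000: f=-0.385600 → u ← -1.940000 + 0.27·(-0.385600) = -2.044112
x=0.270000, u=-2.044112: f=-0.462643 → u ← -2.044112 + 0.27·(-0.462643) = -2.169026
x=0.540000, u=-2.169026: f=-0.555079 → u ← -2.169026 + 0.27·(-0.555079) = -2.318897
x=0.810000, u=-2.318897: f=-0.665984 → u ← -2.318897 + 0.27·(-0.665984) = -2.498712
x=1.080000, u=-2.498712: f=-0.799047 → u ← -2.498712 + 0.27·(-0.799047) = -2.714455
u(1.35) ≈ -2.7145

-2.7145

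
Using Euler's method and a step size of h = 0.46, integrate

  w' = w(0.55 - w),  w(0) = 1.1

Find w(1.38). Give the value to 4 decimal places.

0.6631

Euler: w_{n+1} = w_n + h·f(x_n, w_n).
x=0.000000, w=1.100000: f=-0.605000 → w ← 1.100000 + 0.46·(-0.605000) = 0.821700
x=0.460000, w=0.821700: f=-0.223256 → w ← 0.821700 + 0.46·(-0.223256) = 0.719002
x=0.920000, w=0.719002: f=-0.121513 → w ← 0.719002 + 0.46·(-0.121513) = 0.663106
w(1.38) ≈ 0.6631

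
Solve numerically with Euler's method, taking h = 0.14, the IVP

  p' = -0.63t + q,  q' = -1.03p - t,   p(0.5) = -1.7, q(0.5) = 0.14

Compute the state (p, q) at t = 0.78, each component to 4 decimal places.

Euler on (p,q): p_{n+1} = p_n + h·p', q_{n+1} = q_n + h·q'.
0.500000: (-1.700000, 0.140000); f=(-0.175000, 1.251000) → (-1.724500, 0.315140)
0.640000: (-1.724500, 0.315140); f=(-0.088060, 1.136235) → (-1.736828, 0.474213)
(p(0.78), q(0.78)) ≈ (-1.7368, 0.4742)

-1.7368, 0.4742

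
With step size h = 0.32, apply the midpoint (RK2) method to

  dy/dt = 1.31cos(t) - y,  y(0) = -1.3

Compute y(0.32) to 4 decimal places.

-0.6038

Midpoint: k1 = f(t_n, y_n); k2 = f(t_n + h/2, y_n + (h/2)·k1); y_{n+1} = y_n + h·k2.
t=0.000000, y=-1.300000:
  k1 = f(0.000000, -1.300000) = 2.610000
  k2 = f(0.160000, -0.882400) = 2.175668
  y ← -1.300000 + 0.32·2.175668 = -0.603786
y(0.32) ≈ -0.6038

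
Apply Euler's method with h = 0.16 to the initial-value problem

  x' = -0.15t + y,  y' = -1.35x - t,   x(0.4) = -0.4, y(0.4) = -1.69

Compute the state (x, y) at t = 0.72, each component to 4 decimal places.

-0.9603, -1.6103

Euler on (x,y): x_{n+1} = x_n + h·x', y_{n+1} = y_n + h·y'.
0.400000: (-0.400000, -1.690000); f=(-1.750000, 0.140000) → (-0.680000, -1.667600)
0.560000: (-0.680000, -1.667600); f=(-1.751600, 0.358000) → (-0.960256, -1.610320)
(x(0.72), y(0.72)) ≈ (-0.9603, -1.6103)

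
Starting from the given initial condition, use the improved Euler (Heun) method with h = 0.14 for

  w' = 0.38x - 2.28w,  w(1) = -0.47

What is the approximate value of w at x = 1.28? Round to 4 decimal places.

-0.1615

Heun: k1 = f(x_n, w_n); k2 = f(x_n + h, w_n + h·k1); w_{n+1} = w_n + (h/2)·(k1 + k2).
x=1.000000, w=-0.470000:
  k1 = f(1.000000, -0.470000) = 1.451600
  k2 = f(1.140000, -0.266776) = 1.041449
  w ← -0.470000 + (0.14/2)·(1.451600 + 1.041449) = -0.295487
x=1.140000, w=-0.295487:
  k1 = f(1.140000, -0.295487) = 1.106909
  k2 = f(1.280000, -0.140519) = 0.806784
  w ← -0.295487 + (0.14/2)·(1.106909 + 0.806784) = -0.161528
w(1.28) ≈ -0.1615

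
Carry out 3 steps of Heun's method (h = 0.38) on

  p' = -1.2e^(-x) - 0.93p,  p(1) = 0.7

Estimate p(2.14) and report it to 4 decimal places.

0.0871

Heun: k1 = f(x_n, p_n); k2 = f(x_n + h, p_n + h·k1); p_{n+1} = p_n + (h/2)·(k1 + k2).
x=1.000000, p=0.700000:
  k1 = f(1.000000, 0.700000) = -1.092455
  k2 = f(1.380000, 0.284867) = -0.566821
  p ← 0.700000 + (0.38/2)·(-1.092455 + (-0.566821)) = 0.384738
x=1.380000, p=0.384738:
  k1 = f(1.380000, 0.384738) = -0.659700
  k2 = f(1.760000, 0.134052) = -0.331122
  p ← 0.384738 + (0.38/2)·(-0.659700 + (-0.331122)) = 0.196481
x=1.760000, p=0.196481:
  k1 = f(1.760000, 0.196481) = -0.389182
  k2 = f(2.140000, 0.048592) = -0.186377
  p ← 0.196481 + (0.38/2)·(-0.389182 + (-0.186377)) = 0.087125
p(2.14) ≈ 0.0871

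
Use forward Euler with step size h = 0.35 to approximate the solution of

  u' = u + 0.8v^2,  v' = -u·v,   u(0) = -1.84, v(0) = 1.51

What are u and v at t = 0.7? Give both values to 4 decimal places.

Euler on (u,v): u_{n+1} = u_n + h·u', v_{n+1} = v_n + h·v'.
0.000000: (-1.840000, 1.510000); f=(-0.015920, 2.778400) → (-1.845572, 2.482440)
0.350000: (-1.845572, 2.482440); f=(3.084435, 4.581522) → (-0.766020, 4.085973)
(u(0.7), v(0.7)) ≈ (-0.7660, 4.0860)

-0.7660, 4.0860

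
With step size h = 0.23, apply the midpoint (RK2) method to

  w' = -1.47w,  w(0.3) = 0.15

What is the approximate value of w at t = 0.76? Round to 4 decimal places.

0.0776

Midpoint: k1 = f(t_n, w_n); k2 = f(t_n + h/2, w_n + (h/2)·k1); w_{n+1} = w_n + h·k2.
t=0.300000, w=0.150000:
  k1 = f(0.300000, 0.150000) = -0.220500
  k2 = f(0.415000, 0.124642) = -0.183224
  w ← 0.150000 + 0.23·(-0.183224) = 0.107858
t=0.530000, w=0.107858:
  k1 = f(0.530000, 0.107858) = -0.158552
  k2 = f(0.645000, 0.089625) = -0.131749
  w ← 0.107858 + 0.23·(-0.131749) = 0.077556
w(0.76) ≈ 0.0776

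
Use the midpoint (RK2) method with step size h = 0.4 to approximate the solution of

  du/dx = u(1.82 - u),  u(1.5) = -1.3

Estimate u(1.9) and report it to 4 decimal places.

Midpoint: k1 = f(x_n, u_n); k2 = f(x_n + h/2, u_n + (h/2)·k1); u_{n+1} = u_n + h·k2.
x=1.500000, u=-1.300000:
  k1 = f(1.500000, -1.300000) = -4.056000
  k2 = f(1.700000, -2.111200) = -8.299549
  u ← -1.300000 + 0.4·(-8.299549) = -4.619820
u(1.9) ≈ -4.6198

-4.6198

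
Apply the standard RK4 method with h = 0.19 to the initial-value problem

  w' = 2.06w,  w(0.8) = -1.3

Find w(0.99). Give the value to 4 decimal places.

RK4: k1 = f(x_n, w_n); k2 = f(x_n + h/2, w_n + (h/2)·k1); k3 = f(x_n + h/2, w_n + (h/2)·k2); k4 = f(x_n + h, w_n + h·k3); w_{n+1} = w_n + (h/6)·(k1 + 2k2 + 2k3 + k4).
x=0.800000, w=-1.300000:
  k1 = f(0.800000, -1.300000) = -2.678000
  k2 = f(0.895000, -1.554410) = -3.202085
  k3 = f(0.895000, -1.604198) = -3.304648
  k4 = f(0.990000, -1.927883) = -3.971439
  w ← -1.300000 + (0.19/6)·(k1 + 2k2 + 2k3 + k4) = -1.922659
w(0.99) ≈ -1.9227

-1.9227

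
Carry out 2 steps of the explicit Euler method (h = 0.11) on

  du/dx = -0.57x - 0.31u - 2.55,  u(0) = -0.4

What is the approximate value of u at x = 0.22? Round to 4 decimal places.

-0.9315

Euler: u_{n+1} = u_n + h·f(x_n, u_n).
x=0.000000, u=-0.400000: f=-2.426000 → u ← -0.400000 + 0.11·(-2.426000) = -0.666860
x=0.110000, u=-0.666860: f=-2.405973 → u ← -0.666860 + 0.11·(-2.405973) = -0.931517
u(0.22) ≈ -0.9315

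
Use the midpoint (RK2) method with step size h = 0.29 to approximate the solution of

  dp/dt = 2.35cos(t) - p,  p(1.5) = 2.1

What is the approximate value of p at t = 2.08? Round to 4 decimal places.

Midpoint: k1 = f(t_n, p_n); k2 = f(t_n + h/2, p_n + (h/2)·k1); p_{n+1} = p_n + h·k2.
t=1.500000, p=2.100000:
  k1 = f(1.500000, 2.100000) = -1.933768
  k2 = f(1.645000, 1.819604) = -1.993822
  p ← 2.100000 + 0.29·(-1.993822) = 1.521792
t=1.790000, p=1.521792:
  k1 = f(1.790000, 1.521792) = -2.032805
  k2 = f(1.935000, 1.227035) = -2.064117
  p ← 1.521792 + 0.29·(-2.064117) = 0.923197
p(2.08) ≈ 0.9232

0.9232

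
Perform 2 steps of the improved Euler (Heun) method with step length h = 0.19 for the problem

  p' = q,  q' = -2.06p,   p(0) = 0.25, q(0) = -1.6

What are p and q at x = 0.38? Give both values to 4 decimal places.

Heun on (p,q): k1 = f(x_n, state_n); k2 = f(x_n + h, state_n + h·k1); state_{n+1} = state_n + (h/2)·(k1 + k2).
0.000000: (0.250000, -1.600000)
  k1 = (-1.600000, -0.515000)
  predictor → (-0.054000, -1.697850)
  k2 = (-1.697850, 0.111240)
  → (-0.063296, -1.638357)
0.190000: (-0.063296, -1.638357)
  k1 = (-1.638357, 0.130389)
  predictor → (-0.374584, -1.613583)
  k2 = (-1.613583, 0.771642)
  → (-0.372230, -1.552664)
(p(0.38), q(0.38)) ≈ (-0.3722, -1.5527)

-0.3722, -1.5527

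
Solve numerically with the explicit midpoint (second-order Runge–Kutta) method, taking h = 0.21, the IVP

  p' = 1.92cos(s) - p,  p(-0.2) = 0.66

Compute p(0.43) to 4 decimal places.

1.2224

Midpoint: k1 = f(s_n, p_n); k2 = f(s_n + h/2, p_n + (h/2)·k1); p_{n+1} = p_n + h·k2.
s=-0.200000, p=0.660000:
  k1 = f(-0.200000, 0.660000) = 1.221728
  k2 = f(-0.095000, 0.788281) = 1.123061
  p ← 0.660000 + 0.21·1.123061 = 0.895843
s=0.010000, p=0.895843:
  k1 = f(0.010000, 0.895843) = 1.024061
  k2 = f(0.115000, 1.003369) = 0.903949
  p ← 0.895843 + 0.21·0.903949 = 1.085672
s=0.220000, p=1.085672:
  k1 = f(0.220000, 1.085672) = 0.788051
  k2 = f(0.325000, 1.168417) = 0.651072
  p ← 1.085672 + 0.21·0.651072 = 1.222397
p(0.43) ≈ 1.2224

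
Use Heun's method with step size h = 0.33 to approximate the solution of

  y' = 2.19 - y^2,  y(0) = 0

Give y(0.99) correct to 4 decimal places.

Heun: k1 = f(x_n, y_n); k2 = f(x_n + h, y_n + h·k1); y_{n+1} = y_n + (h/2)·(k1 + k2).
x=0.000000, y=0.000000:
  k1 = f(0.000000, 0.000000) = 2.190000
  k2 = f(0.330000, 0.722700) = 1.667705
  y ← 0.000000 + (0.33/2)·(2.190000 + 1.667705) = 0.636521
x=0.330000, y=0.636521:
  k1 = f(0.330000, 0.636521) = 1.784841
  k2 = f(0.660000, 1.225519) = 0.688104
  y ← 0.636521 + (0.33/2)·(1.784841 + 0.688104) = 1.044557
x=0.660000, y=1.044557:
  k1 = f(0.660000, 1.044557) = 1.098900
  k2 = f(0.990000, 1.407194) = 0.209804
  y ← 1.044557 + (0.33/2)·(1.098900 + 0.209804) = 1.260493
y(0.99) ≈ 1.2605

1.2605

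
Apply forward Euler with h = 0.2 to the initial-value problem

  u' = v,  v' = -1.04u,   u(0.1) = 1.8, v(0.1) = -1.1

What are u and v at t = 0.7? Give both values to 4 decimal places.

0.9245, -2.0703

Euler on (u,v): u_{n+1} = u_n + h·u', v_{n+1} = v_n + h·v'.
0.100000: (1.800000, -1.100000); f=(-1.100000, -1.872000) → (1.580000, -1.474400)
0.300000: (1.580000, -1.474400); f=(-1.474400, -1.643200) → (1.285120, -1.803040)
0.500000: (1.285120, -1.803040); f=(-1.803040, -1.336525) → (0.924512, -2.070345)
(u(0.7), v(0.7)) ≈ (0.9245, -2.0703)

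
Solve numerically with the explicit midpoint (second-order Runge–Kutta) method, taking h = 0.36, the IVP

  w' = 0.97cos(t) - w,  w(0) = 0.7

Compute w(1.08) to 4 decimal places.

Midpoint: k1 = f(t_n, w_n); k2 = f(t_n + h/2, w_n + (h/2)·k1); w_{n+1} = w_n + h·k2.
t=0.000000, w=0.700000:
  k1 = f(0.000000, 0.700000) = 0.270000
  k2 = f(0.180000, 0.748600) = 0.205728
  w ← 0.700000 + 0.36·0.205728 = 0.774062
t=0.360000, w=0.774062:
  k1 = f(0.360000, 0.774062) = 0.133758
  k2 = f(0.540000, 0.798139) = 0.033839
  w ← 0.774062 + 0.36·0.033839 = 0.786244
t=0.720000, w=0.786244:
  k1 = f(0.720000, 0.786244) = -0.056993
  k2 = f(0.900000, 0.775986) = -0.173024
  w ← 0.786244 + 0.36·(-0.173024) = 0.723956
w(1.08) ≈ 0.7240

0.7240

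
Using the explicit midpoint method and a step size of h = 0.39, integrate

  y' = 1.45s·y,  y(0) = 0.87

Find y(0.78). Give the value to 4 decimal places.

Midpoint: k1 = f(s_n, y_n); k2 = f(s_n + h/2, y_n + (h/2)·k1); y_{n+1} = y_n + h·k2.
s=0.000000, y=0.870000:
  k1 = f(0.000000, 0.870000) = 0.000000
  k2 = f(0.195000, 0.870000) = 0.245993
  y ← 0.870000 + 0.39·0.245993 = 0.965937
s=0.390000, y=0.965937:
  k1 = f(0.390000, 0.965937) = 0.546237
  k2 = f(0.585000, 1.072453) = 0.909709
  y ← 0.965937 + 0.39·0.909709 = 1.320723
y(0.78) ≈ 1.3207

1.3207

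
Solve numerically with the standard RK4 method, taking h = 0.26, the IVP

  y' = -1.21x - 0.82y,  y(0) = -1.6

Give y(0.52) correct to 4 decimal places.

RK4: k1 = f(x_n, y_n); k2 = f(x_n + h/2, y_n + (h/2)·k1); k3 = f(x_n + h/2, y_n + (h/2)·k2); k4 = f(x_n + h, y_n + h·k3); y_{n+1} = y_n + (h/6)·(k1 + 2k2 + 2k3 + k4).
x=0.000000, y=-1.600000:
  k1 = f(0.000000, -1.600000) = 1.312000
  k2 = f(0.130000, -1.429440) = 1.014841
  k3 = f(0.130000, -1.468071) = 1.046518
  k4 = f(0.260000, -1.327905) = 0.774282
  y ← -1.600000 + (0.26/6)·(k1 + 2k2 + 2k3 + k4) = -1.330943
x=0.260000, y=-1.330943:
  k1 = f(0.260000, -1.330943) = 0.776774
  k2 = f(0.390000, -1.229963) = 0.536669
  k3 = f(0.390000, -1.261176) = 0.562265
  k4 = f(0.520000, -1.184755) = 0.342299
  y ← -1.330943 + (0.26/6)·(k1 + 2k2 + 2k3 + k4) = -1.187209
y(0.52) ≈ -1.1872

-1.1872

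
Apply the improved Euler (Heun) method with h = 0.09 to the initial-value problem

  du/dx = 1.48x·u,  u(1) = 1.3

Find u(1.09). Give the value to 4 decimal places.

Heun: k1 = f(x_n, u_n); k2 = f(x_n + h, u_n + h·k1); u_{n+1} = u_n + (h/2)·(k1 + k2).
x=1.000000, u=1.300000:
  k1 = f(1.000000, 1.300000) = 1.924000
  k2 = f(1.090000, 1.473160) = 2.376502
  u ← 1.300000 + (0.09/2)·(1.924000 + 2.376502) = 1.493523
u(1.09) ≈ 1.4935

1.4935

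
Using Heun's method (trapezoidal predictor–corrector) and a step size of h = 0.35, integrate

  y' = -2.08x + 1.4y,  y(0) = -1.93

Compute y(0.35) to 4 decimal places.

Heun: k1 = f(x_n, y_n); k2 = f(x_n + h, y_n + h·k1); y_{n+1} = y_n + (h/2)·(k1 + k2).
x=0.000000, y=-1.930000:
  k1 = f(0.000000, -1.930000) = -2.702000
  k2 = f(0.350000, -2.875700) = -4.753980
  y ← -1.930000 + (0.35/2)·(-2.702000 + (-4.753980)) = -3.234796
y(0.35) ≈ -3.2348

-3.2348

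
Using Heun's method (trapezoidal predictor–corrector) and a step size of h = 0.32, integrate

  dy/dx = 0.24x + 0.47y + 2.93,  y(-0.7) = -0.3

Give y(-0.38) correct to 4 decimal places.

0.6141

Heun: k1 = f(x_n, y_n); k2 = f(x_n + h, y_n + h·k1); y_{n+1} = y_n + (h/2)·(k1 + k2).
x=-0.700000, y=-0.300000:
  k1 = f(-0.700000, -0.300000) = 2.621000
  k2 = f(-0.380000, 0.538720) = 3.091998
  y ← -0.300000 + (0.32/2)·(2.621000 + 3.091998) = 0.614080
y(-0.38) ≈ 0.6141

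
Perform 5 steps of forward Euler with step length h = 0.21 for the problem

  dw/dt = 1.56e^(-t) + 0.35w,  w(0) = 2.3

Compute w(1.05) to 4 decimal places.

4.6193

Euler: w_{n+1} = w_n + h·f(t_n, w_n).
t=0.000000, w=2.300000: f=2.365000 → w ← 2.300000 + 0.21·2.365000 = 2.796650
t=0.210000, w=2.796650: f=2.243339 → w ← 2.796650 + 0.21·2.243339 = 3.267751
t=0.420000, w=3.267751: f=2.168706 → w ← 3.267751 + 0.21·2.168706 = 3.723179
t=0.630000, w=3.723179: f=2.133956 → w ← 3.723179 + 0.21·2.133956 = 4.171310
t=0.840000, w=4.171310: f=2.133427 → w ← 4.171310 + 0.21·2.133427 = 4.619330
w(1.05) ≈ 4.6193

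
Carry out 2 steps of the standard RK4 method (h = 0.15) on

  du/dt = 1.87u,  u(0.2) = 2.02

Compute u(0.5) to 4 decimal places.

RK4: k1 = f(t_n, u_n); k2 = f(t_n + h/2, u_n + (h/2)·k1); k3 = f(t_n + h/2, u_n + (h/2)·k2); k4 = f(t_n + h, u_n + h·k3); u_{n+1} = u_n + (h/6)·(k1 + 2k2 + 2k3 + k4).
t=0.200000, u=2.020000:
  k1 = f(0.200000, 2.020000) = 3.777400
  k2 = f(0.275000, 2.303305) = 4.307180
  k3 = f(0.275000, 2.343039) = 4.381482
  k4 = f(0.350000, 2.677222) = 5.006406
  u ← 2.020000 + (0.15/6)·(k1 + 2k2 + 2k3 + k4) = 2.674028
t=0.350000, u=2.674028:
  k1 = f(0.350000, 2.674028) = 5.000433
  k2 = f(0.425000, 3.049061) = 5.701744
  k3 = f(0.425000, 3.101659) = 5.800102
  k4 = f(0.500000, 3.544044) = 6.627362
  u ← 2.674028 + (0.15/6)·(k1 + 2k2 + 2k3 + k4) = 3.539815
u(0.5) ≈ 3.5398

3.5398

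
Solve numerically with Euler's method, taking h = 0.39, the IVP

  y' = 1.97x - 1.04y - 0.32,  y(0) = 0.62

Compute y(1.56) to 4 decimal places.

1.1691

Euler: y_{n+1} = y_n + h·f(x_n, y_n).
x=0.000000, y=0.620000: f=-0.964800 → y ← 0.620000 + 0.39·(-0.964800) = 0.243728
x=0.390000, y=0.243728: f=0.194823 → y ← 0.243728 + 0.39·0.194823 = 0.319709
x=0.780000, y=0.319709: f=0.884103 → y ← 0.319709 + 0.39·0.884103 = 0.664509
x=1.170000, y=0.664509: f=1.293811 → y ← 0.664509 + 0.39·1.293811 = 1.169095
y(1.56) ≈ 1.1691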